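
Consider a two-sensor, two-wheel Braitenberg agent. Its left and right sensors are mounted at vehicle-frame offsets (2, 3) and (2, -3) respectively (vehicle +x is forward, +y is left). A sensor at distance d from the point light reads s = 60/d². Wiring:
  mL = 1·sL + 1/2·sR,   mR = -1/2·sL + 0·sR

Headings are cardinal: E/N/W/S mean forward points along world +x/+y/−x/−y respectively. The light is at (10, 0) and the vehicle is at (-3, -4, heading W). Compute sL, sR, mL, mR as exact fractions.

30/137 30/113 5445/15481 -15/137

left sensor world pos  = (-5, -7); dL² = 274
right sensor world pos = (-5, -1); dR² = 226
sL = 60/274 = 30/137
sR = 60/226 = 30/113
mL = 1·sL + 1/2·sR = 5445/15481
mR = -1/2·sL + 0·sR = -15/137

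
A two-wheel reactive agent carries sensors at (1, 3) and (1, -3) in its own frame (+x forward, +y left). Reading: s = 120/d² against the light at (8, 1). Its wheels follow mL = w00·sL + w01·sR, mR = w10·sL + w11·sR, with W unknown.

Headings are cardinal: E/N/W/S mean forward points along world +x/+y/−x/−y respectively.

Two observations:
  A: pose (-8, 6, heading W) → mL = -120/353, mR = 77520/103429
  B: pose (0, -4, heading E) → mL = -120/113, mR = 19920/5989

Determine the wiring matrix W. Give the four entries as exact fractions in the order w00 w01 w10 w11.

obs A: pose=(-8,6,W) → sL=120/293, sR=120/353, mL=-120/353, mR=77520/103429
obs B: pose=(0,-4,E) → sL=120/53, sR=120/113, mL=-120/113, mR=19920/5989
sensor matrix S = [[120/293, 120/353], [120/53, 120/113]]; det S = -207360000/619436281
solve [mL_A; mL_B] = S·[w00; w01] and [mR_A; mR_B] = S·[w10; w11]:
  w00 = 0, w01 = -1, w10 = 1, w11 = 1

0 -1 1 1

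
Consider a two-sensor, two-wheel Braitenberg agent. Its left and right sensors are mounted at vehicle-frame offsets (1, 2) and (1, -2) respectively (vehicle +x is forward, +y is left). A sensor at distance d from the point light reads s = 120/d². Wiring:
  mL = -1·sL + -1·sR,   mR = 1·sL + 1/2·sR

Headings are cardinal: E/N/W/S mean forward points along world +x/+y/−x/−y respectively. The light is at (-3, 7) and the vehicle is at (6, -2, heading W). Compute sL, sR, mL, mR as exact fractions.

24/37 120/113 -7152/4181 4932/4181

left sensor world pos  = (5, -4); dL² = 185
right sensor world pos = (5, 0); dR² = 113
sL = 120/185 = 24/37
sR = 120/113 = 120/113
mL = -1·sL + -1·sR = -7152/4181
mR = 1·sL + 1/2·sR = 4932/4181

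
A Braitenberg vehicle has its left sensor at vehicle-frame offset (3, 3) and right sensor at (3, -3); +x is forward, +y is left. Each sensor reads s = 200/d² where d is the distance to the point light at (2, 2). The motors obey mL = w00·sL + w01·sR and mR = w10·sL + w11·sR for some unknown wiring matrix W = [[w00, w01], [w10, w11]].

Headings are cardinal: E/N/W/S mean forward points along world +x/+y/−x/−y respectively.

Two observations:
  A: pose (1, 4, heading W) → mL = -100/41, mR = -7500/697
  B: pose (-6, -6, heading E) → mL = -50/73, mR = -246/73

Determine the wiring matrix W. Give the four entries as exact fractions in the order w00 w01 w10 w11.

0 -1/2 -1/2 -1

obs A: pose=(1,4,W) → sL=200/17, sR=200/41, mL=-100/41, mR=-7500/697
obs B: pose=(-6,-6,E) → sL=4, sR=100/73, mL=-50/73, mR=-246/73
sensor matrix S = [[200/17, 200/41], [4, 100/73]]; det S = -172800/50881
solve [mL_A; mL_B] = S·[w00; w01] and [mR_A; mR_B] = S·[w10; w11]:
  w00 = 0, w01 = -1/2, w10 = -1/2, w11 = -1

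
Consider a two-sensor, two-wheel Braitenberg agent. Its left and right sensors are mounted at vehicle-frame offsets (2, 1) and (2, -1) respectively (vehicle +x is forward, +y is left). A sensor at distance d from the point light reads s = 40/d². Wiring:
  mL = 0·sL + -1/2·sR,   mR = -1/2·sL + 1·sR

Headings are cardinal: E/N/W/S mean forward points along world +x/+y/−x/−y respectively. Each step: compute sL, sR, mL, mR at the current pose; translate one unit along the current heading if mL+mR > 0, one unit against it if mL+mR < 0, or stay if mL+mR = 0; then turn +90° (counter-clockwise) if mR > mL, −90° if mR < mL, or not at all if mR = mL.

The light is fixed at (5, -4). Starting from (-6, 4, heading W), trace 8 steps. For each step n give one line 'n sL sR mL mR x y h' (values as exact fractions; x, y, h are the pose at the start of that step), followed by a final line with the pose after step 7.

0 20/109 4/25 -2/25 186/2725 -6 4 W
1 40/117 40/157 -20/157 1540/18369 -5 4 S
2 10/41 5/16 -5/32 125/656 -5 5 E
3 40/221 8/37 -4/37 1028/8177 -4 5 N
4 20/101 20/121 -10/121 810/12221 -4 6 W
5 40/113 8/29 -4/29 324/3277 -3 6 S
6 2/9 5/17 -5/34 28/153 -3 7 E
7 40/233 8/41 -4/41 1044/9553 -2 7 N
final -2 8 W

n=0: pose=(-6,4,W); sL=20/109, sR=4/25; mL=-2/25, mR=186/2725; mL+mR=-32/2725 → advance -1; mR−mL=404/2725 → turn +1·90°
n=1: pose=(-5,4,S); sL=40/117, sR=40/157; mL=-20/157, mR=1540/18369; mL+mR=-800/18369 → advance -1; mR−mL=3880/18369 → turn +1·90°
n=2: pose=(-5,5,E); sL=10/41, sR=5/16; mL=-5/32, mR=125/656; mL+mR=45/1312 → advance +1; mR−mL=455/1312 → turn +1·90°
n=3: pose=(-4,5,N); sL=40/221, sR=8/37; mL=-4/37, mR=1028/8177; mL+mR=144/8177 → advance +1; mR−mL=1912/8177 → turn +1·90°
n=4: pose=(-4,6,W); sL=20/101, sR=20/121; mL=-10/121, mR=810/12221; mL+mR=-200/12221 → advance -1; mR−mL=1820/12221 → turn +1·90°
n=5: pose=(-3,6,S); sL=40/113, sR=8/29; mL=-4/29, mR=324/3277; mL+mR=-128/3277 → advance -1; mR−mL=776/3277 → turn +1·90°
n=6: pose=(-3,7,E); sL=2/9, sR=5/17; mL=-5/34, mR=28/153; mL+mR=11/306 → advance +1; mR−mL=101/306 → turn +1·90°
n=7: pose=(-2,7,N); sL=40/233, sR=8/41; mL=-4/41, mR=1044/9553; mL+mR=112/9553 → advance +1; mR−mL=1976/9553 → turn +1·90°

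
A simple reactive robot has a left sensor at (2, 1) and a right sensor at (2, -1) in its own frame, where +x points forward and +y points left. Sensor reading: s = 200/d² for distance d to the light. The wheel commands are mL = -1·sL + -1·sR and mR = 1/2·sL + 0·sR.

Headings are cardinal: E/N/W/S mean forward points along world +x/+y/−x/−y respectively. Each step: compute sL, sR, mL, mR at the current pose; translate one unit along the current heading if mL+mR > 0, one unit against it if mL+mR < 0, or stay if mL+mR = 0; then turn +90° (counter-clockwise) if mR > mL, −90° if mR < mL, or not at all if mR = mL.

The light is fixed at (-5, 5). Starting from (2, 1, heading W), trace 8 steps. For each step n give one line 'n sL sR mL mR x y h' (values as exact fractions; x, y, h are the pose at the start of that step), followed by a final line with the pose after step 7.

0 4 100/17 -168/17 2 2 1 W
1 200/117 40/17 -8080/1989 100/117 3 1 S
2 25/13 50/29 -1375/377 25/26 3 2 E
3 200/37 40/13 -4080/481 100/37 2 2 N
4 4 100/17 -168/17 2 2 1 W
5 200/117 40/17 -8080/1989 100/117 3 1 S
6 25/13 50/29 -1375/377 25/26 3 2 E
7 200/37 40/13 -4080/481 100/37 2 2 N
final 2 1 W

n=0: pose=(2,1,W); sL=4, sR=100/17; mL=-168/17, mR=2; mL+mR=-134/17 → advance -1; mR−mL=202/17 → turn +1·90°
n=1: pose=(3,1,S); sL=200/117, sR=40/17; mL=-8080/1989, mR=100/117; mL+mR=-6380/1989 → advance -1; mR−mL=3260/663 → turn +1·90°
n=2: pose=(3,2,E); sL=25/13, sR=50/29; mL=-1375/377, mR=25/26; mL+mR=-2025/754 → advance -1; mR−mL=3475/754 → turn +1·90°
n=3: pose=(2,2,N); sL=200/37, sR=40/13; mL=-4080/481, mR=100/37; mL+mR=-2780/481 → advance -1; mR−mL=5380/481 → turn +1·90°
n=4: pose=(2,1,W); sL=4, sR=100/17; mL=-168/17, mR=2; mL+mR=-134/17 → advance -1; mR−mL=202/17 → turn +1·90°
n=5: pose=(3,1,S); sL=200/117, sR=40/17; mL=-8080/1989, mR=100/117; mL+mR=-6380/1989 → advance -1; mR−mL=3260/663 → turn +1·90°
n=6: pose=(3,2,E); sL=25/13, sR=50/29; mL=-1375/377, mR=25/26; mL+mR=-2025/754 → advance -1; mR−mL=3475/754 → turn +1·90°
n=7: pose=(2,2,N); sL=200/37, sR=40/13; mL=-4080/481, mR=100/37; mL+mR=-2780/481 → advance -1; mR−mL=5380/481 → turn +1·90°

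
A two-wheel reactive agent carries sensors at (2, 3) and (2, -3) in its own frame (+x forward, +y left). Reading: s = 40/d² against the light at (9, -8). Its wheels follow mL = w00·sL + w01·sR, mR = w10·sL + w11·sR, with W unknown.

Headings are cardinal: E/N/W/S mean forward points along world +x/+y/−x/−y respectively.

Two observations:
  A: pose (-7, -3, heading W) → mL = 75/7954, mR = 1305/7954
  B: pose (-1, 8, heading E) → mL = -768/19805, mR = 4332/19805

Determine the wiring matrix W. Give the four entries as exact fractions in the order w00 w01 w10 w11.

obs A: pose=(-7,-3,W) → sL=5/41, sR=10/97, mL=75/7954, mR=1305/7954
obs B: pose=(-1,8,E) → sL=8/85, sR=40/233, mL=-768/19805, mR=4332/19805
sensor matrix S = [[5/41, 10/97], [8/85, 40/233]]; det S = 176952/15752897
solve [mL_A; mL_B] = S·[w00; w01] and [mR_A; mR_B] = S·[w10; w11]:
  w00 = 1/2, w01 = -1/2, w10 = 1/2, w11 = 1

1/2 -1/2 1/2 1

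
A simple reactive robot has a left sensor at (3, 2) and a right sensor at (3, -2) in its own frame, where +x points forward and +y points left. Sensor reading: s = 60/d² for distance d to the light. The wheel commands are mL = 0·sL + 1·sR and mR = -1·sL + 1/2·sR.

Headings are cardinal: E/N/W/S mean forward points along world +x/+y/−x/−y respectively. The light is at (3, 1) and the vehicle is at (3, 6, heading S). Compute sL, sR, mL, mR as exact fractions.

15/2 15/2 15/2 -15/4

left sensor world pos  = (5, 3); dL² = 8
right sensor world pos = (1, 3); dR² = 8
sL = 60/8 = 15/2
sR = 60/8 = 15/2
mL = 0·sL + 1·sR = 15/2
mR = -1·sL + 1/2·sR = -15/4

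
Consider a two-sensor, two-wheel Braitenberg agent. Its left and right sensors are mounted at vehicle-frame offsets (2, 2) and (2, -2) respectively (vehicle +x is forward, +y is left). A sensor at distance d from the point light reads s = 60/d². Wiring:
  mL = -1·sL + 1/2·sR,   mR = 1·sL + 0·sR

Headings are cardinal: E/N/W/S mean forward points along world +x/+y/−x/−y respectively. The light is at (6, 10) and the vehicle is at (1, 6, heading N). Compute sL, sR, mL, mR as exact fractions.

left sensor world pos  = (-1, 8); dL² = 53
right sensor world pos = (3, 8); dR² = 13
sL = 60/53 = 60/53
sR = 60/13 = 60/13
mL = -1·sL + 1/2·sR = 810/689
mR = 1·sL + 0·sR = 60/53

60/53 60/13 810/689 60/53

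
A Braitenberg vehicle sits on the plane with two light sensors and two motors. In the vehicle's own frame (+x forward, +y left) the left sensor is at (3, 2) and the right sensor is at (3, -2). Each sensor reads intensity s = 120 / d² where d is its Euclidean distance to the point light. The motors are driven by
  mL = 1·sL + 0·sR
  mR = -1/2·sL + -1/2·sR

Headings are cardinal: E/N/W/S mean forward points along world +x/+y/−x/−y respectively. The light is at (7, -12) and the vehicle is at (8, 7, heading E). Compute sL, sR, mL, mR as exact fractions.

left sensor world pos  = (11, 9); dL² = 457
right sensor world pos = (11, 5); dR² = 305
sL = 120/457 = 120/457
sR = 120/305 = 24/61
mL = 1·sL + 0·sR = 120/457
mR = -1/2·sL + -1/2·sR = -9144/27877

120/457 24/61 120/457 -9144/27877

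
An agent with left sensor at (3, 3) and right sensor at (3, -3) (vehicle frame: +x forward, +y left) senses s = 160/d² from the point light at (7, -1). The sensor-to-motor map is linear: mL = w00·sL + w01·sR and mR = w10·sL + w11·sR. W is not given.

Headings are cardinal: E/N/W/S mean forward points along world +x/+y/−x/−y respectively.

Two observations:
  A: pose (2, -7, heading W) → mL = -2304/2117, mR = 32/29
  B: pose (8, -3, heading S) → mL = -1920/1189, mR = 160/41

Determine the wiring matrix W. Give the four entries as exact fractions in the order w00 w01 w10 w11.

obs A: pose=(2,-7,W) → sL=32/29, sR=160/73, mL=-2304/2117, mR=32/29
obs B: pose=(8,-3,S) → sL=160/41, sR=160/29, mL=-1920/1189, mR=160/41
sensor matrix S = [[32/29, 160/73], [160/41, 160/29]]; det S = -6205440/2517113
solve [mL_A; mL_B] = S·[w00; w01] and [mR_A; mR_B] = S·[w10; w11]:
  w00 = 1, w01 = -1, w10 = 1, w11 = 0

1 -1 1 0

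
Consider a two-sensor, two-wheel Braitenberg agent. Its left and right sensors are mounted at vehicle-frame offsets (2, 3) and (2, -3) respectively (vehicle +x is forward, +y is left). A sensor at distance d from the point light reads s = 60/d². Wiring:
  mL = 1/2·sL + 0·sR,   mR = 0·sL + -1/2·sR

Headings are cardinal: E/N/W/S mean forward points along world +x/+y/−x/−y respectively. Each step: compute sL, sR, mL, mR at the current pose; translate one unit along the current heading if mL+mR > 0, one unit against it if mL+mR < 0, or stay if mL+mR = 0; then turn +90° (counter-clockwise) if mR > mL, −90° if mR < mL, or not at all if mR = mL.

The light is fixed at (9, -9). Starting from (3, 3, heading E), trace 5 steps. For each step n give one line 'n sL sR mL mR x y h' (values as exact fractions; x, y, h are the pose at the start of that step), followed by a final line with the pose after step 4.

0 60/241 60/97 30/241 -30/97 3 3 E
1 15/29 3/10 15/58 -3/20 2 3 S
2 12/29 60/277 6/29 -30/277 2 2 W
3 6/29 30/97 3/29 -15/97 1 2 N
4 12/41 12/17 6/41 -6/17 1 1 E
final 0 1 S

n=0: pose=(3,3,E); sL=60/241, sR=60/97; mL=30/241, mR=-30/97; mL+mR=-4320/23377 → advance -1; mR−mL=-10140/23377 → turn -1·90°
n=1: pose=(2,3,S); sL=15/29, sR=3/10; mL=15/58, mR=-3/20; mL+mR=63/580 → advance +1; mR−mL=-237/580 → turn -1·90°
n=2: pose=(2,2,W); sL=12/29, sR=60/277; mL=6/29, mR=-30/277; mL+mR=792/8033 → advance +1; mR−mL=-2532/8033 → turn -1·90°
n=3: pose=(1,2,N); sL=6/29, sR=30/97; mL=3/29, mR=-15/97; mL+mR=-144/2813 → advance -1; mR−mL=-726/2813 → turn -1·90°
n=4: pose=(1,1,E); sL=12/41, sR=12/17; mL=6/41, mR=-6/17; mL+mR=-144/697 → advance -1; mR−mL=-348/697 → turn -1·90°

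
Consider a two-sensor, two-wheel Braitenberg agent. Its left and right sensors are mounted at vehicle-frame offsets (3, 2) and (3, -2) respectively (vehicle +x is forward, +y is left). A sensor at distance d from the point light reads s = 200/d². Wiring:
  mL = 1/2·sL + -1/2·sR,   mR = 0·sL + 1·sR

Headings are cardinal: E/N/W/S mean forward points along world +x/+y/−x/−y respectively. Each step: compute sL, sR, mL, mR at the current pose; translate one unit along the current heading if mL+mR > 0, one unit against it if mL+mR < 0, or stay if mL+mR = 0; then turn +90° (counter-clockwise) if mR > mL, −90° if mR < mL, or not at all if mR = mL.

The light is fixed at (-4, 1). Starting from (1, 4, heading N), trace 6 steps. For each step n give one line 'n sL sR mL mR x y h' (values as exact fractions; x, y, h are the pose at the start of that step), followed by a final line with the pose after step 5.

0 40/9 40/17 160/153 40/17 1 4 N
1 25 5 10 5 1 5 W
2 200/53 40/17 640/901 40/17 0 5 N
3 20 4 8 4 0 6 W
4 40/13 200/89 480/1157 200/89 -1 6 N
5 25/2 25/8 75/16 25/8 -1 7 W
final -2 7 N

n=0: pose=(1,4,N); sL=40/9, sR=40/17; mL=160/153, mR=40/17; mL+mR=520/153 → advance +1; mR−mL=200/153 → turn +1·90°
n=1: pose=(1,5,W); sL=25, sR=5; mL=10, mR=5; mL+mR=15 → advance +1; mR−mL=-5 → turn -1·90°
n=2: pose=(0,5,N); sL=200/53, sR=40/17; mL=640/901, mR=40/17; mL+mR=2760/901 → advance +1; mR−mL=1480/901 → turn +1·90°
n=3: pose=(0,6,W); sL=20, sR=4; mL=8, mR=4; mL+mR=12 → advance +1; mR−mL=-4 → turn -1·90°
n=4: pose=(-1,6,N); sL=40/13, sR=200/89; mL=480/1157, mR=200/89; mL+mR=3080/1157 → advance +1; mR−mL=2120/1157 → turn +1·90°
n=5: pose=(-1,7,W); sL=25/2, sR=25/8; mL=75/16, mR=25/8; mL+mR=125/16 → advance +1; mR−mL=-25/16 → turn -1·90°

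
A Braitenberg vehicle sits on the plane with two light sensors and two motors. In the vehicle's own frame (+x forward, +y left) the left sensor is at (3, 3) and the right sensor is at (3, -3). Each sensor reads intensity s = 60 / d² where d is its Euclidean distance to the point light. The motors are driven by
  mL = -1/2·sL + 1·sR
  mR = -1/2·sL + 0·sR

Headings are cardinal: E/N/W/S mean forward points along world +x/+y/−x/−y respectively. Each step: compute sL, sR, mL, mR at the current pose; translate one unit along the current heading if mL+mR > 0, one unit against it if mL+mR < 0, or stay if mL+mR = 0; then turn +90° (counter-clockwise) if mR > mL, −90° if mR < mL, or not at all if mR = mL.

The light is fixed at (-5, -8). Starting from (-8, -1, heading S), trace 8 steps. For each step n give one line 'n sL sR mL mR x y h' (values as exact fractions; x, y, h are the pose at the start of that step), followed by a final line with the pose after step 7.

0 15/4 15/13 -75/104 -15/8 -8 -1 S
1 60/61 60/157 -1050/9577 -30/61 -8 0 W
2 30/73 30/61 1275/4453 -15/73 -7 0 N
3 12/29 60/37 1518/1073 -6/29 -7 1 E
4 3/2 15/13 21/52 -3/4 -6 1 S
5 12/13 12/37 -66/481 -6/13 -6 2 W
6 30/89 30/89 15/89 -15/89 -5 2 N
7 30/89 30/29 2235/2581 -15/89 -5 2 E
final -4 2 S

n=0: pose=(-8,-1,S); sL=15/4, sR=15/13; mL=-75/104, mR=-15/8; mL+mR=-135/52 → advance -1; mR−mL=-15/13 → turn -1·90°
n=1: pose=(-8,0,W); sL=60/61, sR=60/157; mL=-1050/9577, mR=-30/61; mL+mR=-5760/9577 → advance -1; mR−mL=-60/157 → turn -1·90°
n=2: pose=(-7,0,N); sL=30/73, sR=30/61; mL=1275/4453, mR=-15/73; mL+mR=360/4453 → advance +1; mR−mL=-30/61 → turn -1·90°
n=3: pose=(-7,1,E); sL=12/29, sR=60/37; mL=1518/1073, mR=-6/29; mL+mR=1296/1073 → advance +1; mR−mL=-60/37 → turn -1·90°
n=4: pose=(-6,1,S); sL=3/2, sR=15/13; mL=21/52, mR=-3/4; mL+mR=-9/26 → advance -1; mR−mL=-15/13 → turn -1·90°
n=5: pose=(-6,2,W); sL=12/13, sR=12/37; mL=-66/481, mR=-6/13; mL+mR=-288/481 → advance -1; mR−mL=-12/37 → turn -1·90°
n=6: pose=(-5,2,N); sL=30/89, sR=30/89; mL=15/89, mR=-15/89; mL+mR=0 → advance +0; mR−mL=-30/89 → turn -1·90°
n=7: pose=(-5,2,E); sL=30/89, sR=30/29; mL=2235/2581, mR=-15/89; mL+mR=1800/2581 → advance +1; mR−mL=-30/29 → turn -1·90°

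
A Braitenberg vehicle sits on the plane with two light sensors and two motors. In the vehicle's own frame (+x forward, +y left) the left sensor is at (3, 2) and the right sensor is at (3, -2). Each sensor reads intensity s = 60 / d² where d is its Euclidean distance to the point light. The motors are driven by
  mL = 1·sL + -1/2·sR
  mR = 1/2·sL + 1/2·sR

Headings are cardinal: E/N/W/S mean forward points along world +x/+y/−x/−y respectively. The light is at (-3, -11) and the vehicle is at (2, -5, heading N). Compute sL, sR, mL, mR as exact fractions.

left sensor world pos  = (0, -2); dL² = 90
right sensor world pos = (4, -2); dR² = 130
sL = 60/90 = 2/3
sR = 60/130 = 6/13
mL = 1·sL + -1/2·sR = 17/39
mR = 1/2·sL + 1/2·sR = 22/39

2/3 6/13 17/39 22/39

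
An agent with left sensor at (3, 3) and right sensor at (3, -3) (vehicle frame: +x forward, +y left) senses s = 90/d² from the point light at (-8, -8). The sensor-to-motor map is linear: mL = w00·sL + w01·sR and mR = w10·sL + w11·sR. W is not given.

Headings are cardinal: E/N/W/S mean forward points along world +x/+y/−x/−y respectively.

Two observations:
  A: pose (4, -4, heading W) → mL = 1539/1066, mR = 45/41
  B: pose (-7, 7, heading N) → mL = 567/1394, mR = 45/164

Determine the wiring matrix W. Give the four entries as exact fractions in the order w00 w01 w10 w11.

obs A: pose=(4,-4,W) → sL=45/41, sR=9/13, mL=1539/1066, mR=45/41
obs B: pose=(-7,7,N) → sL=45/164, sR=9/34, mL=567/1394, mR=45/164
sensor matrix S = [[45/41, 9/13], [45/164, 9/34]]; det S = 3645/36244
solve [mL_A; mL_B] = S·[w00; w01] and [mR_A; mR_B] = S·[w10; w11]:
  w00 = 1, w01 = 1/2, w10 = 1, w11 = 0

1 1/2 1 0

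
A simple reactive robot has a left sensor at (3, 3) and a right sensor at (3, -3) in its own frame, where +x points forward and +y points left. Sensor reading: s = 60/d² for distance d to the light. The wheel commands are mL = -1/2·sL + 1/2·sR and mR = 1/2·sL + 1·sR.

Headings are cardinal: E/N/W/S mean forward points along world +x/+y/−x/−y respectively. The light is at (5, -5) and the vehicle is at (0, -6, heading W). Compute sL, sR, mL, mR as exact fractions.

left sensor world pos  = (-3, -9); dL² = 80
right sensor world pos = (-3, -3); dR² = 68
sL = 60/80 = 3/4
sR = 60/68 = 15/17
mL = -1/2·sL + 1/2·sR = 9/136
mR = 1/2·sL + 1·sR = 171/136

3/4 15/17 9/136 171/136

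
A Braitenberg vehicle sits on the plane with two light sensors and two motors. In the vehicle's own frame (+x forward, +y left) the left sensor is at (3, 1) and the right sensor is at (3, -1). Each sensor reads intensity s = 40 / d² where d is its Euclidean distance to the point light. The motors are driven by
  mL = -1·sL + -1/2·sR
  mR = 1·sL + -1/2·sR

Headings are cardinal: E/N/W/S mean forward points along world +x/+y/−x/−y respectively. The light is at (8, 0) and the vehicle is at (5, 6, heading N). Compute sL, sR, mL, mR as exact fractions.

left sensor world pos  = (4, 9); dL² = 97
right sensor world pos = (6, 9); dR² = 85
sL = 40/97 = 40/97
sR = 40/85 = 8/17
mL = -1·sL + -1/2·sR = -1068/1649
mR = 1·sL + -1/2·sR = 292/1649

40/97 8/17 -1068/1649 292/1649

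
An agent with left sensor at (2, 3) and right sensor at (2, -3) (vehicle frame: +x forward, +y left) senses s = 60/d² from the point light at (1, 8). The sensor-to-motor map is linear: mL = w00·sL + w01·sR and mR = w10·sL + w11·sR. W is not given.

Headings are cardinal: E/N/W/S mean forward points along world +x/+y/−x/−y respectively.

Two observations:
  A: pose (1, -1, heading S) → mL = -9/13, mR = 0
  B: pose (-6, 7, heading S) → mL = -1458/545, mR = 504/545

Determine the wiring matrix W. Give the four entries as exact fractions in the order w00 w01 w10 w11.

obs A: pose=(1,-1,S) → sL=6/13, sR=6/13, mL=-9/13, mR=0
obs B: pose=(-6,7,S) → sL=12/5, sR=60/109, mL=-1458/545, mR=504/545
sensor matrix S = [[6/13, 6/13], [12/5, 60/109]]; det S = -6048/7085
solve [mL_A; mL_B] = S·[w00; w01] and [mR_A; mR_B] = S·[w10; w11]:
  w00 = -1, w01 = -1/2, w10 = 1/2, w11 = -1/2

-1 -1/2 1/2 -1/2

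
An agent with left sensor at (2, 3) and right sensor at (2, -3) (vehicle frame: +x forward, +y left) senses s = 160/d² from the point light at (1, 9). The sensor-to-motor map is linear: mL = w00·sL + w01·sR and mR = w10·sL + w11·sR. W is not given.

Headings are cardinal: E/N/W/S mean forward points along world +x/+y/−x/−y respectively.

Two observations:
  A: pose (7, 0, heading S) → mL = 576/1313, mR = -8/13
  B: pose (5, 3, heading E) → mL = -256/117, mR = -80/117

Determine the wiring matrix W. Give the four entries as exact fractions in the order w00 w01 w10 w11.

-1 1 0 -1/2

obs A: pose=(7,0,S) → sL=80/101, sR=16/13, mL=576/1313, mR=-8/13
obs B: pose=(5,3,E) → sL=32/9, sR=160/117, mL=-256/117, mR=-80/117
sensor matrix S = [[80/101, 16/13], [32/9, 160/117]]; det S = -38912/11817
solve [mL_A; mL_B] = S·[w00; w01] and [mR_A; mR_B] = S·[w10; w11]:
  w00 = -1, w01 = 1, w10 = 0, w11 = -1/2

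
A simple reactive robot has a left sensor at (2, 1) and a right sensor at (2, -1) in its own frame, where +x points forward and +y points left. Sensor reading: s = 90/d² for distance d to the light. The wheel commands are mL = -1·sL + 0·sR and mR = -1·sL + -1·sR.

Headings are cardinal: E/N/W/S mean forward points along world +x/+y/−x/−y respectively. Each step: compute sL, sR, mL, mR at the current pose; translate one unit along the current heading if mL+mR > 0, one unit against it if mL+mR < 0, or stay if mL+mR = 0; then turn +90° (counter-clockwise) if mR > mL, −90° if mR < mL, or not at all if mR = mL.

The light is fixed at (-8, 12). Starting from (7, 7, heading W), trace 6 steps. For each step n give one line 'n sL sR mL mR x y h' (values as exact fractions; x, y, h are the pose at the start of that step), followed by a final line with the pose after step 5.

n=0: pose=(7,7,W); sL=18/41, sR=18/37; mL=-18/41, mR=-1404/1517; mL+mR=-2070/1517 → advance -1; mR−mL=-18/37 → turn -1·90°
n=1: pose=(8,7,N); sL=5/13, sR=45/149; mL=-5/13, mR=-1330/1937; mL+mR=-2075/1937 → advance -1; mR−mL=-45/149 → turn -1·90°
n=2: pose=(8,6,E); sL=90/349, sR=90/373; mL=-90/349, mR=-64980/130177; mL+mR=-98550/130177 → advance -1; mR−mL=-90/373 → turn -1·90°
n=3: pose=(7,6,S); sL=9/32, sR=9/26; mL=-9/32, mR=-261/416; mL+mR=-189/208 → advance -1; mR−mL=-9/26 → turn -1·90°
n=4: pose=(7,7,W); sL=18/41, sR=18/37; mL=-18/41, mR=-1404/1517; mL+mR=-2070/1517 → advance -1; mR−mL=-18/37 → turn -1·90°
n=5: pose=(8,7,N); sL=5/13, sR=45/149; mL=-5/13, mR=-1330/1937; mL+mR=-2075/1937 → advance -1; mR−mL=-45/149 → turn -1·90°

0 18/41 18/37 -18/41 -1404/1517 7 7 W
1 5/13 45/149 -5/13 -1330/1937 8 7 N
2 90/349 90/373 -90/349 -64980/130177 8 6 E
3 9/32 9/26 -9/32 -261/416 7 6 S
4 18/41 18/37 -18/41 -1404/1517 7 7 W
5 5/13 45/149 -5/13 -1330/1937 8 7 N
final 8 6 E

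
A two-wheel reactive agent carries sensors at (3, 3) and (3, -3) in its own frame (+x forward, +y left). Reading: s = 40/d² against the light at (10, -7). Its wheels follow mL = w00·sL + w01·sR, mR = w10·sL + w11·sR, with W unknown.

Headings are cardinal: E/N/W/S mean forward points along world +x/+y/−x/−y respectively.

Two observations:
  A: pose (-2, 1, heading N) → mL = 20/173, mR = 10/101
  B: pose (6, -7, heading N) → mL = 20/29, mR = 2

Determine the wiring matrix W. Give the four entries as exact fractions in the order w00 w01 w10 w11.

obs A: pose=(-2,1,N) → sL=20/173, sR=20/101, mL=20/173, mR=10/101
obs B: pose=(6,-7,N) → sL=20/29, sR=4, mL=20/29, mR=2
sensor matrix S = [[20/173, 20/101], [20/29, 4]]; det S = 165120/506717
solve [mL_A; mL_B] = S·[w00; w01] and [mR_A; mR_B] = S·[w10; w11]:
  w00 = 1, w01 = 0, w10 = 0, w11 = 1/2

1 0 0 1/2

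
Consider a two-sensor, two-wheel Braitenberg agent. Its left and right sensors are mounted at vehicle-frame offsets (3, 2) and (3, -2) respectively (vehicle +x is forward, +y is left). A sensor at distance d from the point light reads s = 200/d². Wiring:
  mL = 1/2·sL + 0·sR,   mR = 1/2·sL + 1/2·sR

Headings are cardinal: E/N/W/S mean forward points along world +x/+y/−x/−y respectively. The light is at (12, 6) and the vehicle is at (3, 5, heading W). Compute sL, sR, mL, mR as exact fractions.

left sensor world pos  = (0, 3); dL² = 153
right sensor world pos = (0, 7); dR² = 145
sL = 200/153 = 200/153
sR = 200/145 = 40/29
mL = 1/2·sL + 0·sR = 100/153
mR = 1/2·sL + 1/2·sR = 5960/4437

200/153 40/29 100/153 5960/4437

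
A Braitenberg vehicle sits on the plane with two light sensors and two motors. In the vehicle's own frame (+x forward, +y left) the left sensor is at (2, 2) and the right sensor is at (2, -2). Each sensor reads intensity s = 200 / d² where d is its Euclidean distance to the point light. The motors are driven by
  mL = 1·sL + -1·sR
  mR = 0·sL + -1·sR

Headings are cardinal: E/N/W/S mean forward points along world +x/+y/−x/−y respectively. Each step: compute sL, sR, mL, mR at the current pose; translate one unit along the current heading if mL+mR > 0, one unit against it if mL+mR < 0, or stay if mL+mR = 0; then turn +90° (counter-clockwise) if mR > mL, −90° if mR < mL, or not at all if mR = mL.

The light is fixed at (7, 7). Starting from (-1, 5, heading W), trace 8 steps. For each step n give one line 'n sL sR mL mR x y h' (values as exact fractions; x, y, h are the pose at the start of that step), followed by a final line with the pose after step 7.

n=0: pose=(-1,5,W); sL=50/29, sR=2; mL=-8/29, mR=-2; mL+mR=-66/29 → advance -1; mR−mL=-50/29 → turn -1·90°
n=1: pose=(0,5,N); sL=200/81, sR=8; mL=-448/81, mR=-8; mL+mR=-1096/81 → advance -1; mR−mL=-200/81 → turn -1·90°
n=2: pose=(0,4,E); sL=100/13, sR=4; mL=48/13, mR=-4; mL+mR=-4/13 → advance -1; mR−mL=-100/13 → turn -1·90°
n=3: pose=(-1,4,S); sL=200/61, sR=8/5; mL=512/305, mR=-8/5; mL+mR=24/305 → advance +1; mR−mL=-200/61 → turn -1·90°
n=4: pose=(-1,3,W); sL=25/17, sR=25/13; mL=-100/221, mR=-25/13; mL+mR=-525/221 → advance -1; mR−mL=-25/17 → turn -1·90°
n=5: pose=(0,3,N); sL=40/17, sR=200/29; mL=-2240/493, mR=-200/29; mL+mR=-5640/493 → advance -1; mR−mL=-40/17 → turn -1·90°
n=6: pose=(0,2,E); sL=100/17, sR=100/37; mL=2000/629, mR=-100/37; mL+mR=300/629 → advance +1; mR−mL=-100/17 → turn -1·90°
n=7: pose=(1,2,S); sL=40/13, sR=200/113; mL=1920/1469, mR=-200/113; mL+mR=-680/1469 → advance -1; mR−mL=-40/13 → turn -1·90°

0 50/29 2 -8/29 -2 -1 5 W
1 200/81 8 -448/81 -8 0 5 N
2 100/13 4 48/13 -4 0 4 E
3 200/61 8/5 512/305 -8/5 -1 4 S
4 25/17 25/13 -100/221 -25/13 -1 3 W
5 40/17 200/29 -2240/493 -200/29 0 3 N
6 100/17 100/37 2000/629 -100/37 0 2 E
7 40/13 200/113 1920/1469 -200/113 1 2 S
final 1 3 W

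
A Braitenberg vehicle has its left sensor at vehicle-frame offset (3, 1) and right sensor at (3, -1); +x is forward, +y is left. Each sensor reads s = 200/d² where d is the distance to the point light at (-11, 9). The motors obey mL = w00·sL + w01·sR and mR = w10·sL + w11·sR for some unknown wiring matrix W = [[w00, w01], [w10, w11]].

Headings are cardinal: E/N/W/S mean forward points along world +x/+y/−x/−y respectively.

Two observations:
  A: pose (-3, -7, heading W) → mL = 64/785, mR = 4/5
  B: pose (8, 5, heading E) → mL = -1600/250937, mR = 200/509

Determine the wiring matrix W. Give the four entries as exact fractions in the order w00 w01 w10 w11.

obs A: pose=(-3,-7,W) → sL=100/157, sR=4/5, mL=64/785, mR=4/5
obs B: pose=(8,5,E) → sL=200/493, sR=200/509, mL=-1600/250937, mR=200/509
sensor matrix S = [[100/157, 4/5], [200/493, 200/509]]; det S = -2926080/39397109
solve [mL_A; mL_B] = S·[w00; w01] and [mR_A; mR_B] = S·[w10; w11]:
  w00 = -1/2, w01 = 1/2, w10 = 0, w11 = 1

-1/2 1/2 0 1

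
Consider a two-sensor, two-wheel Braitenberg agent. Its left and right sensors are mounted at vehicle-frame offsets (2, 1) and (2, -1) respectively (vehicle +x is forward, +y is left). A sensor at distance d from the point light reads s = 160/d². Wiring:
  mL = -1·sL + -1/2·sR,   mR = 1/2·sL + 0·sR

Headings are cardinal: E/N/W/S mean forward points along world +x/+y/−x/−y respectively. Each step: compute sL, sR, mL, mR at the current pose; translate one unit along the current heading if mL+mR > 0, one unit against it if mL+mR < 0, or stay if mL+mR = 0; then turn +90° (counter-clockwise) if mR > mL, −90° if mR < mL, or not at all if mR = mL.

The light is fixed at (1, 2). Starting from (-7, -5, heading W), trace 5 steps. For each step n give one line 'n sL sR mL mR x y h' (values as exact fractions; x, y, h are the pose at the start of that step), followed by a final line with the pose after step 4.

0 40/41 20/17 -1090/697 20/41 -7 -5 W
1 160/117 32/29 -6512/3393 80/117 -6 -5 S
2 16/5 80/37 -792/185 8/5 -6 -4 E
3 160/97 32/13 -3632/1261 80/97 -7 -4 N
4 40/41 20/17 -1090/697 20/41 -7 -5 W
final -6 -5 S

n=0: pose=(-7,-5,W); sL=40/41, sR=20/17; mL=-1090/697, mR=20/41; mL+mR=-750/697 → advance -1; mR−mL=1430/697 → turn +1·90°
n=1: pose=(-6,-5,S); sL=160/117, sR=32/29; mL=-6512/3393, mR=80/117; mL+mR=-4192/3393 → advance -1; mR−mL=2944/1131 → turn +1·90°
n=2: pose=(-6,-4,E); sL=16/5, sR=80/37; mL=-792/185, mR=8/5; mL+mR=-496/185 → advance -1; mR−mL=1088/185 → turn +1·90°
n=3: pose=(-7,-4,N); sL=160/97, sR=32/13; mL=-3632/1261, mR=80/97; mL+mR=-2592/1261 → advance -1; mR−mL=4672/1261 → turn +1·90°
n=4: pose=(-7,-5,W); sL=40/41, sR=20/17; mL=-1090/697, mR=20/41; mL+mR=-750/697 → advance -1; mR−mL=1430/697 → turn +1·90°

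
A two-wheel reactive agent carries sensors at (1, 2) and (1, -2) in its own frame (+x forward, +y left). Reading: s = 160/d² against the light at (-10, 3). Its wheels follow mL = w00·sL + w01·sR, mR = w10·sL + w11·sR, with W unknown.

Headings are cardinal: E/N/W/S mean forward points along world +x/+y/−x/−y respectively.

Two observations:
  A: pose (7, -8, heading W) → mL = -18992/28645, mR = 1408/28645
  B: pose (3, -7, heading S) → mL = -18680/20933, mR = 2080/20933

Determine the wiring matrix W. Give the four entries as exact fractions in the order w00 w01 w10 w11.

obs A: pose=(7,-8,W) → sL=32/85, sR=160/337, mL=-18992/28645, mR=1408/28645
obs B: pose=(3,-7,S) → sL=80/173, sR=80/121, mL=-18680/20933, mR=2080/20933
sensor matrix S = [[32/85, 160/337], [80/173, 80/121]]; det S = 3520512/119925157
solve [mL_A; mL_B] = S·[w00; w01] and [mR_A; mR_B] = S·[w10; w11]:
  w00 = -1/2, w01 = -1, w10 = -1/2, w11 = 1/2

-1/2 -1 -1/2 1/2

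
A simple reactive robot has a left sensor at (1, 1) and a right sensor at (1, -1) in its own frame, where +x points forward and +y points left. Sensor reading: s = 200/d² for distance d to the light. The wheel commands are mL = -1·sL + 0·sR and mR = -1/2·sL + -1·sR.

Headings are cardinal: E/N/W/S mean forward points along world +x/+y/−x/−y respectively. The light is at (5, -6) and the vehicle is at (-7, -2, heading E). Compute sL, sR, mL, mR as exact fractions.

100/73 20/13 -100/73 -2110/949

left sensor world pos  = (-6, -1); dL² = 146
right sensor world pos = (-6, -3); dR² = 130
sL = 200/146 = 100/73
sR = 200/130 = 20/13
mL = -1·sL + 0·sR = -100/73
mR = -1/2·sL + -1·sR = -2110/949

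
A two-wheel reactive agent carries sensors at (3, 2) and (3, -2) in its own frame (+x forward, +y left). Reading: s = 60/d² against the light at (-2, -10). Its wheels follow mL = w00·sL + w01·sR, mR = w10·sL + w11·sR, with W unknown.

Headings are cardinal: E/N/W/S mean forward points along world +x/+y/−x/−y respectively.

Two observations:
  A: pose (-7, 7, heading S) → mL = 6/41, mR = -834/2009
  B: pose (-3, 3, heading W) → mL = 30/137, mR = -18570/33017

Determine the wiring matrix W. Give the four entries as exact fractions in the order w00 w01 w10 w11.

1/2 0 -1 -1/2

obs A: pose=(-7,7,S) → sL=12/41, sR=12/49, mL=6/41, mR=-834/2009
obs B: pose=(-3,3,W) → sL=60/137, sR=60/241, mL=30/137, mR=-18570/33017
sensor matrix S = [[12/41, 12/49], [60/137, 60/241]]; det S = -2280960/66331153
solve [mL_A; mL_B] = S·[w00; w01] and [mR_A; mR_B] = S·[w10; w11]:
  w00 = 1/2, w01 = 0, w10 = -1, w11 = -1/2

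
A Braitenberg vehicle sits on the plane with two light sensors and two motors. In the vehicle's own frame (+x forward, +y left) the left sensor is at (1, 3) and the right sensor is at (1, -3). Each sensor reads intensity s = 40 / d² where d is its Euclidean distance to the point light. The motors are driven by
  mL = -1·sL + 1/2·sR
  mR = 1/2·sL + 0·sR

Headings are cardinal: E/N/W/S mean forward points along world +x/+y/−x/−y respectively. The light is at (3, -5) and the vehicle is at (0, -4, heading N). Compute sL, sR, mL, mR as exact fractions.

1 10 4 1/2

left sensor world pos  = (-3, -3); dL² = 40
right sensor world pos = (3, -3); dR² = 4
sL = 40/40 = 1
sR = 40/4 = 10
mL = -1·sL + 1/2·sR = 4
mR = 1/2·sL + 0·sR = 1/2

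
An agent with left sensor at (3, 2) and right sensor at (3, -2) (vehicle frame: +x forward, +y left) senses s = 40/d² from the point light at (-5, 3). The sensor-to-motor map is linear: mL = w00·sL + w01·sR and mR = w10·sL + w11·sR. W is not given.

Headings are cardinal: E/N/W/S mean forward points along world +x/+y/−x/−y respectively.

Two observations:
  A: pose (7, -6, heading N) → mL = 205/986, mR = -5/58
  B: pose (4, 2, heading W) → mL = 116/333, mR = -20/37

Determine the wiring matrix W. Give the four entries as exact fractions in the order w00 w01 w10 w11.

obs A: pose=(7,-6,N) → sL=5/17, sR=5/29, mL=205/986, mR=-5/58
obs B: pose=(4,2,W) → sL=8/9, sR=40/37, mL=116/333, mR=-20/37
sensor matrix S = [[5/17, 5/29], [8/9, 40/37]]; det S = 27040/164169
solve [mL_A; mL_B] = S·[w00; w01] and [mR_A; mR_B] = S·[w10; w11]:
  w00 = 1, w01 = -1/2, w10 = 0, w11 = -1/2

1 -1/2 0 -1/2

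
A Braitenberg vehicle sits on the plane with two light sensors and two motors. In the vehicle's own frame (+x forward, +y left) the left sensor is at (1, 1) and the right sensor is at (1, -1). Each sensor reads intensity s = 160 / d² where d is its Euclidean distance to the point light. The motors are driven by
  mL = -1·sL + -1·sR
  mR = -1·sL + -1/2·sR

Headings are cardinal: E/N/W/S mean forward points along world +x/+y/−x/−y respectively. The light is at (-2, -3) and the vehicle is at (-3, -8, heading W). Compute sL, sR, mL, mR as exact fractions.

4 8 -12 -8

left sensor world pos  = (-4, -9); dL² = 40
right sensor world pos = (-4, -7); dR² = 20
sL = 160/40 = 4
sR = 160/20 = 8
mL = -1·sL + -1·sR = -12
mR = -1·sL + -1/2·sR = -8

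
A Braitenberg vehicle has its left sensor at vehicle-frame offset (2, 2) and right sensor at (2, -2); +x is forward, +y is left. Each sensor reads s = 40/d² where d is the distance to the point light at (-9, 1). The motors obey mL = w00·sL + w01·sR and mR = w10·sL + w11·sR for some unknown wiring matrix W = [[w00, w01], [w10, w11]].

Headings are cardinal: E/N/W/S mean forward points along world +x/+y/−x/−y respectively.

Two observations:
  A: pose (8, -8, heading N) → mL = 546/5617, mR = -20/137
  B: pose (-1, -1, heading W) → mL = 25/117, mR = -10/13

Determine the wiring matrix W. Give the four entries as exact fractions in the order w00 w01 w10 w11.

1 -1/2 -1 0

obs A: pose=(8,-8,N) → sL=20/137, sR=4/41, mL=546/5617, mR=-20/137
obs B: pose=(-1,-1,W) → sL=10/13, sR=10/9, mL=25/117, mR=-10/13
sensor matrix S = [[20/137, 4/41], [10/13, 10/9]]; det S = 57280/657189
solve [mL_A; mL_B] = S·[w00; w01] and [mR_A; mR_B] = S·[w10; w11]:
  w00 = 1, w01 = -1/2, w10 = -1, w11 = 0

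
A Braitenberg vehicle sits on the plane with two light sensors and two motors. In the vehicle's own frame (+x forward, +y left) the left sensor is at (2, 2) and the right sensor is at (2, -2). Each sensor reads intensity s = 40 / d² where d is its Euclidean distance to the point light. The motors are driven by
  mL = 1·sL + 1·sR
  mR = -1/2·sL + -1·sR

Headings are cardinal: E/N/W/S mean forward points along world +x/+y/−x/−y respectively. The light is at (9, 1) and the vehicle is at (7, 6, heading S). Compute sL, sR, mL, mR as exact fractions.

40/9 8/5 272/45 -172/45

left sensor world pos  = (9, 4); dL² = 9
right sensor world pos = (5, 4); dR² = 25
sL = 40/9 = 40/9
sR = 40/25 = 8/5
mL = 1·sL + 1·sR = 272/45
mR = -1/2·sL + -1·sR = -172/45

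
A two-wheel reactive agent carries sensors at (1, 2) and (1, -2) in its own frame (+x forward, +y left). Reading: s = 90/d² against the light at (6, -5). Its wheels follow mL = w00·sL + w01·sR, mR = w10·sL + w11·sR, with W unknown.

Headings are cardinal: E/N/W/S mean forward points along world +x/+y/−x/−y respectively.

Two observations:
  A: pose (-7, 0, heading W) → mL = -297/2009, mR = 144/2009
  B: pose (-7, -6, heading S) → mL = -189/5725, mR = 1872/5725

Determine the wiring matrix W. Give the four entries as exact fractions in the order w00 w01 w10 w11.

obs A: pose=(-7,0,W) → sL=18/41, sR=18/49, mL=-297/2009, mR=144/2009
obs B: pose=(-7,-6,S) → sL=18/25, sR=90/229, mL=-189/5725, mR=1872/5725
sensor matrix S = [[18/41, 18/49], [18/25, 90/229]]; det S = -1057536/11501525
solve [mL_A; mL_B] = S·[w00; w01] and [mR_A; mR_B] = S·[w10; w11]:
  w00 = 1/2, w01 = -1, w10 = 1, w11 = -1

1/2 -1 1 -1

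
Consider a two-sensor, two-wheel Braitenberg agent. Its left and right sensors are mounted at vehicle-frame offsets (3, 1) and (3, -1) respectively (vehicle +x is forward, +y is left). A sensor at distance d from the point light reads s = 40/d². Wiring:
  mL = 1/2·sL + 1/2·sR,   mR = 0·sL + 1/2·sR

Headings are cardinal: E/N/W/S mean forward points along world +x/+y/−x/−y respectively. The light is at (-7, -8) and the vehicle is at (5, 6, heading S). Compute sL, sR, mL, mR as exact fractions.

4/29 20/121 532/3509 10/121

left sensor world pos  = (6, 3); dL² = 290
right sensor world pos = (4, 3); dR² = 242
sL = 40/290 = 4/29
sR = 40/242 = 20/121
mL = 1/2·sL + 1/2·sR = 532/3509
mR = 0·sL + 1/2·sR = 10/121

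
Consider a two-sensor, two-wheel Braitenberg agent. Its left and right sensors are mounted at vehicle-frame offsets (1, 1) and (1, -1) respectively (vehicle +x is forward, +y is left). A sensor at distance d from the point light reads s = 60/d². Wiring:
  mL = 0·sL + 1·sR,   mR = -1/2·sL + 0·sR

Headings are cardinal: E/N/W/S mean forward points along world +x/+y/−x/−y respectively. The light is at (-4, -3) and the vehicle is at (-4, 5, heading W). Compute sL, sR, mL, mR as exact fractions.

left sensor world pos  = (-5, 4); dL² = 50
right sensor world pos = (-5, 6); dR² = 82
sL = 60/50 = 6/5
sR = 60/82 = 30/41
mL = 0·sL + 1·sR = 30/41
mR = -1/2·sL + 0·sR = -3/5

6/5 30/41 30/41 -3/5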